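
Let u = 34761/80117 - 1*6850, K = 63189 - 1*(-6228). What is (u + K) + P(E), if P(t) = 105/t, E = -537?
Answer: 897273198805/14340943 ≈ 62567.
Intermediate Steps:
K = 69417 (K = 63189 + 6228 = 69417)
u = -548766689/80117 (u = 34761*(1/80117) - 6850 = 34761/80117 - 6850 = -548766689/80117 ≈ -6849.6)
(u + K) + P(E) = (-548766689/80117 + 69417) + 105/(-537) = 5012715100/80117 + 105*(-1/537) = 5012715100/80117 - 35/179 = 897273198805/14340943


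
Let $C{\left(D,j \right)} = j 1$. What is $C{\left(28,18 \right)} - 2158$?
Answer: $-2140$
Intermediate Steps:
$C{\left(D,j \right)} = j$
$C{\left(28,18 \right)} - 2158 = 18 - 2158 = -2140$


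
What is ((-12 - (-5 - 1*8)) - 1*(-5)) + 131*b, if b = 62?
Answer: 8128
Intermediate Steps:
((-12 - (-5 - 1*8)) - 1*(-5)) + 131*b = ((-12 - (-5 - 1*8)) - 1*(-5)) + 131*62 = ((-12 - (-5 - 8)) + 5) + 8122 = ((-12 - 1*(-13)) + 5) + 8122 = ((-12 + 13) + 5) + 8122 = (1 + 5) + 8122 = 6 + 8122 = 8128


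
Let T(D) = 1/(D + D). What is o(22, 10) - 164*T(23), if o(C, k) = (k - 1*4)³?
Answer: 4886/23 ≈ 212.43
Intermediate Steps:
o(C, k) = (-4 + k)³ (o(C, k) = (k - 4)³ = (-4 + k)³)
T(D) = 1/(2*D)
o(22, 10) - 164*T(23) = (-4 + 10)³ - 82/23 = 6³ - 82/23 = 216 - 164*1/46 = 216 - 82/23 = 4886/23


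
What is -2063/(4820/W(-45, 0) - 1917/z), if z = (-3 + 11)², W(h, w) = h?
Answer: 1188288/78949 ≈ 15.051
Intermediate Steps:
z = 64 (z = 8² = 64)
-2063/(4820/W(-45, 0) - 1917/z) = -2063/(4820/(-45) - 1917/64) = -2063/(4820*(-1/45) - 1917*1/64) = -2063/(-964/9 - 1917/64) = -2063/(-78949/576) = -2063*(-576/78949) = 1188288/78949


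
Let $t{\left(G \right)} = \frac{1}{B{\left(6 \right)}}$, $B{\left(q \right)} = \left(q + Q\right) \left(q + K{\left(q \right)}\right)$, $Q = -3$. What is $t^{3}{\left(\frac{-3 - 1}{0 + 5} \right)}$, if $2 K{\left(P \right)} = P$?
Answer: $\frac{1}{19683} \approx 5.0805 \cdot 10^{-5}$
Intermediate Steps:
$K{\left(P \right)} = \frac{P}{2}$
$B{\left(q \right)} = \frac{3 q \left(-3 + q\right)}{2}$ ($B{\left(q \right)} = \left(q - 3\right) \left(q + \frac{q}{2}\right) = \left(-3 + q\right) \frac{3 q}{2} = \frac{3 q \left(-3 + q\right)}{2}$)
$t{\left(G \right)} = \frac{1}{27}$ ($t{\left(G \right)} = \frac{1}{\frac{3}{2} \cdot 6 \left(-3 + 6\right)} = \frac{1}{\frac{3}{2} \cdot 6 \cdot 3} = \frac{1}{27}$)
$t^{3}{\left(\frac{-3 - 1}{0 + 5} \right)} = \left(\frac{1}{27}\right)^{3} = \frac{1}{19683}$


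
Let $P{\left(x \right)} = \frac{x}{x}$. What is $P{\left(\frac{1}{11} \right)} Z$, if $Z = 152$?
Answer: $152$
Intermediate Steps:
$P{\left(x \right)} = 1$
$P{\left(\frac{1}{11} \right)} Z = 1 \cdot 152 = 152$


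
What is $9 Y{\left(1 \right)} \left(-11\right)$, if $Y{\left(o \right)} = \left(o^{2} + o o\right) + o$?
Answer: $-297$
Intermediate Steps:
$Y{\left(o \right)} = o + 2 o^{2}$ ($Y{\left(o \right)} = \left(o^{2} + o^{2}\right) + o = 2 o^{2} + o = o + 2 o^{2}$)
$9 Y{\left(1 \right)} \left(-11\right) = 9 \cdot 1 \left(1 + 2 \cdot 1\right) \left(-11\right) = 9 \cdot 1 \left(1 + 2\right) \left(-11\right) = 9 \cdot 1 \cdot 3 \left(-11\right) = 9 \cdot 3 \left(-11\right) = 27 \left(-11\right) = -297$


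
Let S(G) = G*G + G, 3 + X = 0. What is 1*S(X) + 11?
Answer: 17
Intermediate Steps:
X = -3 (X = -3 + 0 = -3)
S(G) = G + G**2 (S(G) = G**2 + G = G + G**2)
1*S(X) + 11 = 1*(-3*(1 - 3)) + 11 = 1*(-3*(-2)) + 11 = 1*6 + 11 = 6 + 11 = 17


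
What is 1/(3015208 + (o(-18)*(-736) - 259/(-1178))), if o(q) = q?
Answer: 1178/3567521427 ≈ 3.3020e-7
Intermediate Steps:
1/(3015208 + (o(-18)*(-736) - 259/(-1178))) = 1/(3015208 + (-18*(-736) - 259/(-1178))) = 1/(3015208 + (13248 - 259*(-1/1178))) = 1/(3015208 + (13248 + 259/1178)) = 1/(3015208 + 15606403/1178) = 1/(3567521427/1178) = 1178/3567521427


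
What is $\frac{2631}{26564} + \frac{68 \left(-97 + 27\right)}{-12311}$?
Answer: $\frac{158834881}{327029404} \approx 0.48569$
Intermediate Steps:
$\frac{2631}{26564} + \frac{68 \left(-97 + 27\right)}{-12311} = 2631 \cdot \frac{1}{26564} + 68 \left(-70\right) \left(- \frac{1}{12311}\right) = \frac{2631}{26564} - - \frac{4760}{12311} = \frac{2631}{26564} + \frac{4760}{12311} = \frac{158834881}{327029404}$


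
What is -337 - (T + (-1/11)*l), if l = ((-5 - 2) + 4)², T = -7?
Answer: -3621/11 ≈ -329.18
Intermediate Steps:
l = 9 (l = (-7 + 4)² = (-3)² = 9)
-337 - (T + (-1/11)*l) = -337 - (-7 - 1/11*9) = -337 - (-7 - 9/11) = -337 - 1*(-86/11) = -337 + 86/11 = -3621/11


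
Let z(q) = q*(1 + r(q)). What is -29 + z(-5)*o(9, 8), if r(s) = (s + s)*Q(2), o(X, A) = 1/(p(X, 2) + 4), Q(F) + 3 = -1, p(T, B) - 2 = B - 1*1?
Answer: -408/7 ≈ -58.286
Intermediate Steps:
p(T, B) = 1 + B (p(T, B) = 2 + (B - 1*1) = 2 + (B - 1) = 2 + (-1 + B) = 1 + B)
Q(F) = -4 (Q(F) = -3 - 1 = -4)
o(X, A) = ⅐ (o(X, A) = 1/((1 + 2) + 4) = 1/(3 + 4) = 1/7 = ⅐)
r(s) = -8*s (r(s) = (s + s)*(-4) = (2*s)*(-4) = -8*s)
z(q) = q*(1 - 8*q)
-29 + z(-5)*o(9, 8) = -29 - 5*(1 - 8*(-5))*(⅐) = -29 - 5*(1 + 40)*(⅐) = -29 - 5*41*(⅐) = -29 - 205*⅐ = -29 - 205/7 = -408/7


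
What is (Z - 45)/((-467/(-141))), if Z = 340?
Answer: 41595/467 ≈ 89.068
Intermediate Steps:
(Z - 45)/((-467/(-141))) = (340 - 45)/((-467/(-141))) = 295/((-467*(-1/141))) = 295/(467/141) = 295*(141/467) = 41595/467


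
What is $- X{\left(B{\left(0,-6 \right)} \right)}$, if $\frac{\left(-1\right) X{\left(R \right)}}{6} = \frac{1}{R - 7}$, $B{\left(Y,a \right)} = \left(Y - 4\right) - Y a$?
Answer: $- \frac{6}{11} \approx -0.54545$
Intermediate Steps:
$B{\left(Y,a \right)} = -4 + Y - Y a$ ($B{\left(Y,a \right)} = \left(-4 + Y\right) - Y a = -4 + Y - Y a$)
$X{\left(R \right)} = - \frac{6}{-7 + R}$ ($X{\left(R \right)} = - \frac{6}{R - 7} = - \frac{6}{-7 + R}$)
$- X{\left(B{\left(0,-6 \right)} \right)} = - \frac{-6}{-7 - \left(4 + 0 \left(-6\right)\right)} = - \frac{-6}{-7 + \left(-4 + 0 + 0\right)} = - \frac{-6}{-7 - 4} = - \frac{-6}{-11} = - \frac{\left(-6\right) \left(-1\right)}{11} = \left(-1\right) \frac{6}{11} = - \frac{6}{11}$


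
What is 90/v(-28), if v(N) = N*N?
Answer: 45/392 ≈ 0.11480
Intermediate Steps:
v(N) = N**2
90/v(-28) = 90/((-28)**2) = 90/784 = 90*(1/784) = 45/392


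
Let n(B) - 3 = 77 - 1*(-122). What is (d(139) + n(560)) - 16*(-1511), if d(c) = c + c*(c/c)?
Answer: 24656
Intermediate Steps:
n(B) = 202 (n(B) = 3 + (77 - 1*(-122)) = 3 + (77 + 122) = 3 + 199 = 202)
d(c) = 2*c (d(c) = c + c*1 = c + c = 2*c)
(d(139) + n(560)) - 16*(-1511) = (2*139 + 202) - 16*(-1511) = (278 + 202) + 24176 = 480 + 24176 = 24656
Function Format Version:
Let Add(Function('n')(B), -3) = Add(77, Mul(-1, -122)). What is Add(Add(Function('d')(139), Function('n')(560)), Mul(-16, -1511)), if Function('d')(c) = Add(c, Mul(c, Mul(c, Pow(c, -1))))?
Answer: 24656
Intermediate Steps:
Function('n')(B) = 202 (Function('n')(B) = Add(3, Add(77, Mul(-1, -122))) = Add(3, Add(77, 122)) = Add(3, 199) = 202)
Function('d')(c) = Mul(2, c) (Function('d')(c) = Add(c, Mul(c, 1)) = Add(c, c) = Mul(2, c))
Add(Add(Function('d')(139), Function('n')(560)), Mul(-16, -1511)) = Add(Add(Mul(2, 139), 202), Mul(-16, -1511)) = Add(Add(278, 202), 24176) = Add(480, 24176) = 24656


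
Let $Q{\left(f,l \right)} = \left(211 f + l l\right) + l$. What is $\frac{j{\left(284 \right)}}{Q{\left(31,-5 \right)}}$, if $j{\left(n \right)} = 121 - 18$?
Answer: $\frac{103}{6561} \approx 0.015699$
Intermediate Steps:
$Q{\left(f,l \right)} = l + l^{2} + 211 f$ ($Q{\left(f,l \right)} = \left(211 f + l^{2}\right) + l = \left(l^{2} + 211 f\right) + l = l + l^{2} + 211 f$)
$j{\left(n \right)} = 103$
$\frac{j{\left(284 \right)}}{Q{\left(31,-5 \right)}} = \frac{103}{-5 + \left(-5\right)^{2} + 211 \cdot 31} = \frac{103}{-5 + 25 + 6541} = \frac{103}{6561}$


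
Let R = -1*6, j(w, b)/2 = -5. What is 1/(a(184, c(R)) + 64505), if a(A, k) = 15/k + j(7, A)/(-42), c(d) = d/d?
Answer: 21/1354925 ≈ 1.5499e-5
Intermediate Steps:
j(w, b) = -10 (j(w, b) = 2*(-5) = -10)
R = -6
c(d) = 1
a(A, k) = 5/21 + 15/k (a(A, k) = 15/k - 10/(-42) = 15/k - 10*(-1/42) = 15/k + 5/21 = 5/21 + 15/k)
1/(a(184, c(R)) + 64505) = 1/((5/21 + 15/1) + 64505) = 1/((5/21 + 15*1) + 64505) = 1/((5/21 + 15) + 64505) = 1/(320/21 + 64505) = 1/(1354925/21) = 21/1354925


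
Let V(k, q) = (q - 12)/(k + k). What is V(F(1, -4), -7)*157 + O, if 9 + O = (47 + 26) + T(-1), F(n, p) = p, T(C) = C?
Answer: 3487/8 ≈ 435.88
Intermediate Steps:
V(k, q) = (-12 + q)/(2*k) (V(k, q) = (-12 + q)/((2*k)) = (-12 + q)*(1/(2*k)) = (-12 + q)/(2*k))
O = 63 (O = -9 + ((47 + 26) - 1) = -9 + (73 - 1) = -9 + 72 = 63)
V(F(1, -4), -7)*157 + O = ((½)*(-12 - 7)/(-4))*157 + 63 = ((½)*(-¼)*(-19))*157 + 63 = (19/8)*157 + 63 = 2983/8 + 63 = 3487/8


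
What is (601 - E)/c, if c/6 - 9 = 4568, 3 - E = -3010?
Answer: -402/4577 ≈ -0.087830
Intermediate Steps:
E = 3013 (E = 3 - 1*(-3010) = 3 + 3010 = 3013)
c = 27462 (c = 54 + 6*4568 = 54 + 27408 = 27462)
(601 - E)/c = (601 - 1*3013)/27462 = (601 - 3013)*(1/27462) = -2412*1/27462 = -402/4577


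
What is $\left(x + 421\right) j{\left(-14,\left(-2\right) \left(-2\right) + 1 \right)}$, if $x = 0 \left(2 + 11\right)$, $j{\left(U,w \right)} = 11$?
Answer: $4631$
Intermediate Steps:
$x = 0$ ($x = 0 \cdot 13 = 0$)
$\left(x + 421\right) j{\left(-14,\left(-2\right) \left(-2\right) + 1 \right)} = \left(0 + 421\right) 11 = 421 \cdot 11 = 4631$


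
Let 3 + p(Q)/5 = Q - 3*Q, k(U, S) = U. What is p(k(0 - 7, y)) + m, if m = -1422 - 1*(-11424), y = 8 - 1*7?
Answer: 10057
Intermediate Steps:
y = 1 (y = 8 - 7 = 1)
p(Q) = -15 - 10*Q (p(Q) = -15 + 5*(Q - 3*Q) = -15 + 5*(-2*Q) = -15 - 10*Q)
m = 10002 (m = -1422 + 11424 = 10002)
p(k(0 - 7, y)) + m = (-15 - 10*(0 - 7)) + 10002 = (-15 - 10*(-7)) + 10002 = (-15 + 70) + 10002 = 55 + 10002 = 10057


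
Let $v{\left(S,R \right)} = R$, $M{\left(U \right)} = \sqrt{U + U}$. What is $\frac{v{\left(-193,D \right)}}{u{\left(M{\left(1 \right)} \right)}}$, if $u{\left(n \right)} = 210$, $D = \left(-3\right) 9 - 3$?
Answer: $- \frac{1}{7} \approx -0.14286$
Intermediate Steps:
$M{\left(U \right)} = \sqrt{2} \sqrt{U}$ ($M{\left(U \right)} = \sqrt{2 U} = \sqrt{2} \sqrt{U}$)
$D = -30$ ($D = -27 - 3 = -30$)
$\frac{v{\left(-193,D \right)}}{u{\left(M{\left(1 \right)} \right)}} = - \frac{30}{210} = \left(-30\right) \frac{1}{210} = - \frac{1}{7}$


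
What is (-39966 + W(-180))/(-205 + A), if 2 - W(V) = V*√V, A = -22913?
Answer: 19982/11559 - 180*I*√5/3853 ≈ 1.7287 - 0.10446*I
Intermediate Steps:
W(V) = 2 - V^(3/2) (W(V) = 2 - V*√V = 2 - V^(3/2))
(-39966 + W(-180))/(-205 + A) = (-39966 + (2 - (-180)^(3/2)))/(-205 - 22913) = (-39966 + (2 - (-1080)*I*√5))/(-23118) = (-39966 + (2 + 1080*I*√5))*(-1/23118) = (-39964 + 1080*I*√5)*(-1/23118) = 19982/11559 - 180*I*√5/3853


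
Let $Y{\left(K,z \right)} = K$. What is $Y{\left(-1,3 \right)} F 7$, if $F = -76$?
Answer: $532$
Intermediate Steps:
$Y{\left(-1,3 \right)} F 7 = \left(-1\right) \left(-76\right) 7 = 76 \cdot 7 = 532$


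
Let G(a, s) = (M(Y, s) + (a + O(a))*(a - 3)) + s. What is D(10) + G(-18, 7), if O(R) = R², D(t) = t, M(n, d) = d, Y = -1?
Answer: -6402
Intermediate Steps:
G(a, s) = 2*s + (-3 + a)*(a + a²) (G(a, s) = (s + (a + a²)*(a - 3)) + s = (s + (a + a²)*(-3 + a)) + s = (s + (-3 + a)*(a + a²)) + s = 2*s + (-3 + a)*(a + a²))
D(10) + G(-18, 7) = 10 + ((-18)³ - 3*(-18) - 2*(-18)² + 2*7) = 10 + (-5832 + 54 - 2*324 + 14) = 10 + (-5832 + 54 - 648 + 14) = 10 - 6412 = -6402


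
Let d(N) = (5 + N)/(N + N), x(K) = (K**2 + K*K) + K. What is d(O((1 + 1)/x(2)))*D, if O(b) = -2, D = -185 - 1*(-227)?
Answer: -63/2 ≈ -31.500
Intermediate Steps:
x(K) = K + 2*K**2 (x(K) = (K**2 + K**2) + K = 2*K**2 + K = K + 2*K**2)
D = 42 (D = -185 + 227 = 42)
d(N) = (5 + N)/(2*N) (d(N) = (5 + N)/((2*N)) = (5 + N)*(1/(2*N)) = (5 + N)/(2*N))
d(O((1 + 1)/x(2)))*D = ((1/2)*(5 - 2)/(-2))*42 = ((1/2)*(-1/2)*3)*42 = -3/4*42 = -63/2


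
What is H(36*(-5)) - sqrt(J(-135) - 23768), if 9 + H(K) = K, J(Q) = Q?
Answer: -189 - I*sqrt(23903) ≈ -189.0 - 154.61*I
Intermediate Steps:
H(K) = -9 + K
H(36*(-5)) - sqrt(J(-135) - 23768) = (-9 + 36*(-5)) - sqrt(-135 - 23768) = (-9 - 180) - sqrt(-23903) = -189 - I*sqrt(23903)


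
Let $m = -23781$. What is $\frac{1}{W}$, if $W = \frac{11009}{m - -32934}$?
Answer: $\frac{9153}{11009} \approx 0.83141$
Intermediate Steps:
$W = \frac{11009}{9153}$ ($W = \frac{11009}{-23781 - -32934} = \frac{11009}{-23781 + 32934} = \frac{11009}{9153} \approx 1.2028$)
$\frac{1}{W} = \frac{1}{\frac{11009}{9153}} = \frac{9153}{11009}$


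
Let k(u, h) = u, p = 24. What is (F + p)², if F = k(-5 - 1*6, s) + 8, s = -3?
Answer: 441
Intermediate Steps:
F = -3 (F = (-5 - 1*6) + 8 = (-5 - 6) + 8 = -11 + 8 = -3)
(F + p)² = (-3 + 24)² = 21² = 441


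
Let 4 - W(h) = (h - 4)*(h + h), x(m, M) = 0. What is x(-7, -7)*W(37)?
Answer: 0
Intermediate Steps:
W(h) = 4 - 2*h*(-4 + h) (W(h) = 4 - (h - 4)*(h + h) = 4 - (-4 + h)*2*h = 4 - 2*h*(-4 + h))
x(-7, -7)*W(37) = 0*(4 - 2*37² + 8*37) = 0*(4 - 2*1369 + 296) = 0*(4 - 2738 + 296) = 0*(-2438) = 0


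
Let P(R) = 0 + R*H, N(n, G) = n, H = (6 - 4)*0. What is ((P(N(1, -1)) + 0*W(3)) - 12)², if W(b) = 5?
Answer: 144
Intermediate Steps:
H = 0 (H = 2*0 = 0)
P(R) = 0 (P(R) = 0 + R*0 = 0 + 0 = 0)
((P(N(1, -1)) + 0*W(3)) - 12)² = ((0 + 0*5) - 12)² = ((0 + 0) - 12)² = (0 - 12)² = (-12)² = 144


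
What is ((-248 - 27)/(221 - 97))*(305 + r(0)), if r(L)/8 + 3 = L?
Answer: -77275/124 ≈ -623.19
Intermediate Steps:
r(L) = -24 + 8*L
((-248 - 27)/(221 - 97))*(305 + r(0)) = ((-248 - 27)/(221 - 97))*(305 + (-24 + 8*0)) = (-275/124)*(305 + (-24 + 0)) = (-275*1/124)*(305 - 24) = -275/124*281 = -77275/124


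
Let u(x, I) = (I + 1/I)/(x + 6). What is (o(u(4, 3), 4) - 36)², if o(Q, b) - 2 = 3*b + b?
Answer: 324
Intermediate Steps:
u(x, I) = (I + 1/I)/(6 + x)
o(Q, b) = 2 + 4*b (o(Q, b) = 2 + (3*b + b) = 2 + 4*b)
(o(u(4, 3), 4) - 36)² = ((2 + 4*4) - 36)² = ((2 + 16) - 36)² = (18 - 36)² = (-18)² = 324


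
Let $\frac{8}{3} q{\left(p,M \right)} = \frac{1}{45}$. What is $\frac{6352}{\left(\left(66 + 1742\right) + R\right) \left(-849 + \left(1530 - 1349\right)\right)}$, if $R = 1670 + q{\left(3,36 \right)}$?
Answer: $- \frac{190560}{69699287} \approx -0.002734$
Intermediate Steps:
$q{\left(p,M \right)} = \frac{1}{120}$ ($q{\left(p,M \right)} = \frac{3}{8 \cdot 45} = \frac{3}{8} \cdot \frac{1}{45} = \frac{1}{120}$)
$R = \frac{200401}{120}$ ($R = 1670 + \frac{1}{120} = \frac{200401}{120} \approx 1670.0$)
$\frac{6352}{\left(\left(66 + 1742\right) + R\right) \left(-849 + \left(1530 - 1349\right)\right)} = \frac{6352}{\left(\left(66 + 1742\right) + \frac{200401}{120}\right) \left(-849 + \left(1530 - 1349\right)\right)} = \frac{6352}{\left(1808 + \frac{200401}{120}\right) \left(-849 + 181\right)} = \frac{6352}{\frac{417361}{120} \left(-668\right)} = \frac{6352}{- \frac{69699287}{30}} = 6352 \left(- \frac{30}{69699287}\right) = - \frac{190560}{69699287}$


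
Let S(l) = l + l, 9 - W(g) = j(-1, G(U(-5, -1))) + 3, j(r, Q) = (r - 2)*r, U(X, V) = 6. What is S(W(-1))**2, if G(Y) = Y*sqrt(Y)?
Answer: 36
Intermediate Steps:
G(Y) = Y**(3/2)
j(r, Q) = r*(-2 + r) (j(r, Q) = (-2 + r)*r = r*(-2 + r))
W(g) = 3 (W(g) = 9 - (-(-2 - 1) + 3) = 9 - (-1*(-3) + 3) = 9 - (3 + 3) = 9 - 1*6 = 9 - 6 = 3)
S(l) = 2*l
S(W(-1))**2 = (2*3)**2 = 6**2 = 36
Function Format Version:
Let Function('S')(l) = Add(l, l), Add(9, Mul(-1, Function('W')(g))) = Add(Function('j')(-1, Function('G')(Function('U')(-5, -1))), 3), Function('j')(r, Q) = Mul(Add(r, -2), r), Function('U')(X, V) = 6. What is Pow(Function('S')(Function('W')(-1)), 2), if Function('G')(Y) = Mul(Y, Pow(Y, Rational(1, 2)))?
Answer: 36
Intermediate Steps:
Function('G')(Y) = Pow(Y, Rational(3, 2))
Function('j')(r, Q) = Mul(r, Add(-2, r)) (Function('j')(r, Q) = Mul(Add(-2, r), r) = Mul(r, Add(-2, r)))
Function('W')(g) = 3 (Function('W')(g) = Add(9, Mul(-1, Add(Mul(-1, Add(-2, -1)), 3))) = Add(9, Mul(-1, Add(Mul(-1, -3), 3))) = Add(9, Mul(-1, Add(3, 3))) = Add(9, Mul(-1, 6)) = Add(9, -6) = 3)
Function('S')(l) = Mul(2, l)
Pow(Function('S')(Function('W')(-1)), 2) = Pow(Mul(2, 3), 2) = Pow(6, 2) = 36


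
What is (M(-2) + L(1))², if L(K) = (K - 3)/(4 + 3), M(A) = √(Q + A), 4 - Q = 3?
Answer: (2 - 7*I)²/49 ≈ -0.91837 - 0.57143*I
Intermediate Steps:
Q = 1 (Q = 4 - 1*3 = 4 - 3 = 1)
M(A) = √(1 + A)
L(K) = -3/7 + K/7 (L(K) = (-3 + K)/7 = (-3 + K)*(⅐) = -3/7 + K/7)
(M(-2) + L(1))² = (√(1 - 2) + (-3/7 + (⅐)*1))² = (√(-1) + (-3/7 + ⅐))² = (I - 2/7)² = (-2/7 + I)²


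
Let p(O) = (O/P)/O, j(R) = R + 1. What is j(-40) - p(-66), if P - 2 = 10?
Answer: -469/12 ≈ -39.083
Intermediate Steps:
P = 12 (P = 2 + 10 = 12)
j(R) = 1 + R
p(O) = 1/12 (p(O) = (O/12)/O = 1/12)
j(-40) - p(-66) = (1 - 40) - 1*1/12 = -39 - 1/12 = -469/12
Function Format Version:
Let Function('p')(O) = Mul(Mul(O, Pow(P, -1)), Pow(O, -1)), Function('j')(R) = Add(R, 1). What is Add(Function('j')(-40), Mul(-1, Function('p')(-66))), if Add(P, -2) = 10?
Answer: Rational(-469, 12) ≈ -39.083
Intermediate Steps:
P = 12 (P = Add(2, 10) = 12)
Function('j')(R) = Add(1, R)
Function('p')(O) = Rational(1, 12) (Function('p')(O) = Mul(Mul(O, Pow(12, -1)), Pow(O, -1)) = Mul(Mul(O, Rational(1, 12)), Pow(O, -1)) = Mul(Mul(Rational(1, 12), O), Pow(O, -1)) = Rational(1, 12))
Add(Function('j')(-40), Mul(-1, Function('p')(-66))) = Add(Add(1, -40), Mul(-1, Rational(1, 12))) = Add(-39, Rational(-1, 12)) = Rational(-469, 12)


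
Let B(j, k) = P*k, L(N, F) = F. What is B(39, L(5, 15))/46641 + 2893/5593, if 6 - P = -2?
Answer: 6457313/12422053 ≈ 0.51983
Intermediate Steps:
P = 8 (P = 6 - 1*(-2) = 6 + 2 = 8)
B(j, k) = 8*k
B(39, L(5, 15))/46641 + 2893/5593 = (8*15)/46641 + 2893/5593 = 120*(1/46641) + 2893*(1/5593) = 40/15547 + 2893/5593 = 6457313/12422053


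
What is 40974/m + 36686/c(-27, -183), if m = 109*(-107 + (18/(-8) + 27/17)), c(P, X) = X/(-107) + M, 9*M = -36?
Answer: -3133110243418/195507305 ≈ -16026.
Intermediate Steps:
M = -4 (M = (⅑)*(-36) = -4)
c(P, X) = -4 - X/107 (c(P, X) = X/(-107) - 4 = X*(-1/107) - 4 = -X/107 - 4 = -4 - X/107)
m = -797989/68 (m = 109*(-107 + (18*(-⅛) + 27*(1/17))) = 109*(-107 + (-9/4 + 27/17)) = 109*(-107 - 45/68) = 109*(-7321/68) = -797989/68 ≈ -11735.)
40974/m + 36686/c(-27, -183) = 40974/(-797989/68) + 36686/(-4 - 1/107*(-183)) = 40974*(-68/797989) + 36686/(-4 + 183/107) = -2786232/797989 + 36686/(-245/107) = -2786232/797989 + 36686*(-107/245) = -2786232/797989 - 3925402/245 = -3133110243418/195507305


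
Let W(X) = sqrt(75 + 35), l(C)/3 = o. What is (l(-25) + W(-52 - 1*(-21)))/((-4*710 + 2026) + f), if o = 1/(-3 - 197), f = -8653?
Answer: 3/1893400 - sqrt(110)/9467 ≈ -0.0011063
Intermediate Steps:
o = -1/200 (o = 1/(-200) = -1/200 ≈ -0.0050000)
l(C) = -3/200 (l(C) = 3*(-1/200) = -3/200)
W(X) = sqrt(110)
(l(-25) + W(-52 - 1*(-21)))/((-4*710 + 2026) + f) = (-3/200 + sqrt(110))/((-4*710 + 2026) - 8653) = (-3/200 + sqrt(110))/((-2840 + 2026) - 8653) = (-3/200 + sqrt(110))/(-814 - 8653) = (-3/200 + sqrt(110))/(-9467) = (-3/200 + sqrt(110))*(-1/9467) = 3/1893400 - sqrt(110)/9467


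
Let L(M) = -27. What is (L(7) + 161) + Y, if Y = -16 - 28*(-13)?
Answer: 482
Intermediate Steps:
Y = 348 (Y = -16 + 364 = 348)
(L(7) + 161) + Y = (-27 + 161) + 348 = 134 + 348 = 482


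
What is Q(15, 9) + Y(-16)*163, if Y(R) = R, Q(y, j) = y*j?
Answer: -2473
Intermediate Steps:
Q(y, j) = j*y
Q(15, 9) + Y(-16)*163 = 9*15 - 16*163 = 135 - 2608 = -2473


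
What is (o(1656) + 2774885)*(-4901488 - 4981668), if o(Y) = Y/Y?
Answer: -27424631220216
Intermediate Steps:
o(Y) = 1
(o(1656) + 2774885)*(-4901488 - 4981668) = (1 + 2774885)*(-4901488 - 4981668) = 2774886*(-9883156) = -27424631220216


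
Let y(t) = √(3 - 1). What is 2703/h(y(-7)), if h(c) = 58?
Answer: 2703/58 ≈ 46.603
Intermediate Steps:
y(t) = √2
2703/h(y(-7)) = 2703/58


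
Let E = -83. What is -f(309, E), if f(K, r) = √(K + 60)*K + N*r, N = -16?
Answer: -1328 - 927*√41 ≈ -7263.7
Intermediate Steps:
f(K, r) = -16*r + K*√(60 + K) (f(K, r) = √(K + 60)*K - 16*r = √(60 + K)*K - 16*r = K*√(60 + K) - 16*r = -16*r + K*√(60 + K))
-f(309, E) = -(-16*(-83) + 309*√(60 + 309)) = -(1328 + 309*√369) = -(1328 + 309*(3*√41)) = -(1328 + 927*√41) = -1328 - 927*√41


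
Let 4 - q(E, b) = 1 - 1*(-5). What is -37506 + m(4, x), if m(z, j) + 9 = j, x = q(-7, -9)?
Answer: -37517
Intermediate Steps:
q(E, b) = -2 (q(E, b) = 4 - (1 - 1*(-5)) = 4 - (1 + 5) = 4 - 1*6 = 4 - 6 = -2)
x = -2
m(z, j) = -9 + j
-37506 + m(4, x) = -37506 + (-9 - 2) = -37506 - 11 = -37517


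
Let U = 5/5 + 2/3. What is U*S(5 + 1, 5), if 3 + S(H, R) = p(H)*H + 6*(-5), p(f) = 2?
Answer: -35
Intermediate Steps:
U = 5/3 (U = 5*(⅕) + 2*(⅓) = 1 + ⅔ = 5/3 ≈ 1.6667)
S(H, R) = -33 + 2*H (S(H, R) = -3 + (2*H + 6*(-5)) = -3 + (2*H - 30) = -3 + (-30 + 2*H) = -33 + 2*H)
U*S(5 + 1, 5) = 5*(-33 + 2*(5 + 1))/3 = 5*(-33 + 2*6)/3 = 5*(-33 + 12)/3 = (5/3)*(-21) = -35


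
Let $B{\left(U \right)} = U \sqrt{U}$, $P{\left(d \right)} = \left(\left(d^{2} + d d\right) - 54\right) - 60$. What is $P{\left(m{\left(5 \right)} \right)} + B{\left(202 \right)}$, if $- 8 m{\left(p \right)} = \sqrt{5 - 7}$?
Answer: $- \frac{1825}{16} + 202 \sqrt{202} \approx 2756.9$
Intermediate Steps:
$m{\left(p \right)} = - \frac{i \sqrt{2}}{8}$ ($m{\left(p \right)} = - \frac{\sqrt{5 - 7}}{8} = - \frac{\sqrt{-2}}{8} = - \frac{i \sqrt{2}}{8}$)
$P{\left(d \right)} = -114 + 2 d^{2}$ ($P{\left(d \right)} = \left(\left(d^{2} + d^{2}\right) - 54\right) - 60 = \left(2 d^{2} - 54\right) - 60 = \left(-54 + 2 d^{2}\right) - 60 = -114 + 2 d^{2}$)
$B{\left(U \right)} = U^{\frac{3}{2}}$
$P{\left(m{\left(5 \right)} \right)} + B{\left(202 \right)} = \left(-114 + 2 \left(- \frac{i \sqrt{2}}{8}\right)^{2}\right) + 202^{\frac{3}{2}} = \left(-114 + 2 \left(- \frac{1}{32}\right)\right) + 202 \sqrt{202} = \left(-114 - \frac{1}{16}\right) + 202 \sqrt{202} = - \frac{1825}{16} + 202 \sqrt{202}$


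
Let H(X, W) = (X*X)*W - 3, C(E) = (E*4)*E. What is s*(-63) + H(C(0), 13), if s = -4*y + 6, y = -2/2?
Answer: -633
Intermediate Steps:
C(E) = 4*E² (C(E) = (4*E)*E = 4*E²)
H(X, W) = -3 + W*X² (H(X, W) = X²*W - 3 = W*X² - 3 = -3 + W*X²)
y = -1 (y = -2*½ = -1)
s = 10 (s = -4*(-1) + 6 = 4 + 6 = 10)
s*(-63) + H(C(0), 13) = 10*(-63) + (-3 + 13*(4*0²)²) = -630 + (-3 + 13*(4*0)²) = -630 + (-3 + 13*0²) = -630 + (-3 + 13*0) = -630 + (-3 + 0) = -630 - 3 = -633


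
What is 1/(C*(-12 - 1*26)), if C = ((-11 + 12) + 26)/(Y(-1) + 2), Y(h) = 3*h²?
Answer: -5/1026 ≈ -0.0048733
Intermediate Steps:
C = 27/5 (C = ((-11 + 12) + 26)/(3*(-1)² + 2) = (1 + 26)/(3*1 + 2) = 27/(3 + 2) = 27/5 ≈ 5.4000)
1/(C*(-12 - 1*26)) = 1/(27*(-12 - 1*26)/5) = 1/(27*(-12 - 26)/5) = 1/((27/5)*(-38)) = 1/(-1026/5) = -5/1026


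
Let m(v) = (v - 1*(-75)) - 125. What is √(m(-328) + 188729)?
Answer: √188351 ≈ 433.99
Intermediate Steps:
m(v) = -50 + v (m(v) = (v + 75) - 125 = (75 + v) - 125 = -50 + v)
√(m(-328) + 188729) = √((-50 - 328) + 188729) = √(-378 + 188729) = √188351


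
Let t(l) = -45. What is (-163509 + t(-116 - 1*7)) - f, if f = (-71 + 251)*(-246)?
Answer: -119274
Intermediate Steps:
f = -44280 (f = 180*(-246) = -44280)
(-163509 + t(-116 - 1*7)) - f = (-163509 - 45) - 1*(-44280) = -163554 + 44280 = -119274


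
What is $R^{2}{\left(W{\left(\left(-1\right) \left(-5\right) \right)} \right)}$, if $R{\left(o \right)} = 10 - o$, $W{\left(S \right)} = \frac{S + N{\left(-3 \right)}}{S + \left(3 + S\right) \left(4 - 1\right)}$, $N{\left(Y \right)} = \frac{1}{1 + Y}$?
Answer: $\frac{326041}{3364} \approx 96.921$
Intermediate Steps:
$W{\left(S \right)} = \frac{- \frac{1}{2} + S}{9 + 4 S}$ ($W{\left(S \right)} = \frac{S + \frac{1}{1 - 3}}{S + \left(3 + S\right) \left(4 - 1\right)} = \frac{S + \frac{1}{-2}}{S + \left(3 + S\right) 3} = \frac{S - \frac{1}{2}}{S + \left(9 + 3 S\right)} = \frac{- \frac{1}{2} + S}{9 + 4 S}$)
$R^{2}{\left(W{\left(\left(-1\right) \left(-5\right) \right)} \right)} = \left(10 - \frac{-1 + 2 \left(\left(-1\right) \left(-5\right)\right)}{2 \left(9 + 4 \left(\left(-1\right) \left(-5\right)\right)\right)}\right)^{2} = \left(10 - \frac{-1 + 2 \cdot 5}{2 \left(9 + 4 \cdot 5\right)}\right)^{2} = \left(10 - \frac{-1 + 10}{2 \left(9 + 20\right)}\right)^{2} = \left(10 - \frac{1}{2} \cdot \frac{1}{29} \cdot 9\right)^{2} = \left(10 - \frac{9}{58}\right)^{2} = \left(\frac{571}{58}\right)^{2} = \frac{326041}{3364}$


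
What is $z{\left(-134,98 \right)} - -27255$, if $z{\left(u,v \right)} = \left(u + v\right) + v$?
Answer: $27317$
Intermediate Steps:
$z{\left(u,v \right)} = u + 2 v$
$z{\left(-134,98 \right)} - -27255 = \left(-134 + 2 \cdot 98\right) - -27255 = \left(-134 + 196\right) + 27255 = 62 + 27255 = 27317$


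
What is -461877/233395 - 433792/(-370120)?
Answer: -348525157/431920787 ≈ -0.80692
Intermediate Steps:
-461877/233395 - 433792/(-370120) = -461877*1/233395 - 433792*(-1/370120) = -461877/233395 + 54224/46265 = -348525157/431920787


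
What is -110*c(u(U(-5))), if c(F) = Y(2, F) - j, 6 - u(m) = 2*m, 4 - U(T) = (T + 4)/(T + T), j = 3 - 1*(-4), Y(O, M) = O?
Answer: 550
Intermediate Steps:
j = 7 (j = 3 + 4 = 7)
U(T) = 4 - (4 + T)/(2*T) (U(T) = 4 - (T + 4)/(T + T) = 4 - (4 + T)/(2*T))
u(m) = 6 - 2*m
c(F) = -5 (c(F) = 2 - 1*7 = 2 - 7 = -5)
-110*c(u(U(-5))) = -110*(-5) = 550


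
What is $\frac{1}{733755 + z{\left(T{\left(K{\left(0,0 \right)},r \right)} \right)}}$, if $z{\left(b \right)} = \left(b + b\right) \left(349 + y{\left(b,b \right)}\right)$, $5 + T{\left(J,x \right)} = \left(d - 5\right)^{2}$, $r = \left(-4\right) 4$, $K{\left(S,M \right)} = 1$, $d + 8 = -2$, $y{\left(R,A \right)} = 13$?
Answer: $\frac{1}{893035} \approx 1.1198 \cdot 10^{-6}$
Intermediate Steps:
$d = -10$ ($d = -8 - 2 = -10$)
$r = -16$
$T{\left(J,x \right)} = 220$ ($T{\left(J,x \right)} = -5 + \left(-10 - 5\right)^{2} = -5 + \left(-15\right)^{2} = -5 + 225 = 220$)
$z{\left(b \right)} = 724 b$ ($z{\left(b \right)} = \left(b + b\right) \left(349 + 13\right) = 2 b 362 = 724 b$)
$\frac{1}{733755 + z{\left(T{\left(K{\left(0,0 \right)},r \right)} \right)}} = \frac{1}{733755 + 724 \cdot 220} = \frac{1}{733755 + 159280} = \frac{1}{893035}$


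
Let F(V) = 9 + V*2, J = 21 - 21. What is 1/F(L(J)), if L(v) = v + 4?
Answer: 1/17 ≈ 0.058824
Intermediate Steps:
J = 0
L(v) = 4 + v
F(V) = 9 + 2*V
1/F(L(J)) = 1/(9 + 2*(4 + 0)) = 1/(9 + 2*4) = 1/(9 + 8) = 1/17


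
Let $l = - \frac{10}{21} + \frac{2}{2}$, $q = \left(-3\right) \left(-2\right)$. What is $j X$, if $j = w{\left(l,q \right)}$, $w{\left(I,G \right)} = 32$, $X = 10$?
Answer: $320$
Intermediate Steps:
$q = 6$
$l = \frac{11}{21}$ ($l = \left(-10\right) \frac{1}{21} + 2 \cdot \frac{1}{2} = - \frac{10}{21} + 1 = \frac{11}{21} \approx 0.52381$)
$j = 32$
$j X = 32 \cdot 10 = 320$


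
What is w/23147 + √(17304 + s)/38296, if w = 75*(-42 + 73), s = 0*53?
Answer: 2325/23147 + √4326/19148 ≈ 0.10388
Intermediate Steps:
s = 0
w = 2325 (w = 75*31 = 2325)
w/23147 + √(17304 + s)/38296 = 2325/23147 + √(17304 + 0)/38296 = 2325*(1/23147) + √17304*(1/38296) = 2325/23147 + (2*√4326)*(1/38296) = 2325/23147 + √4326/19148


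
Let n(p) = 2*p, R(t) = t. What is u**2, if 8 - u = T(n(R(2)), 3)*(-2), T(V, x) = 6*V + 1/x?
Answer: 28900/9 ≈ 3211.1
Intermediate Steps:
T(V, x) = 1/x + 6*V
u = 170/3 (u = 8 - (1/3 + 6*(2*2))*(-2) = 8 - (1/3 + 6*4)*(-2) = 8 - (1/3 + 24)*(-2) = 8 - 73*(-2)/3 = 8 - 1*(-146/3) = 8 + 146/3 = 170/3 ≈ 56.667)
u**2 = (170/3)**2 = 28900/9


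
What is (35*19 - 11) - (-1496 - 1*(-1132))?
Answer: 1018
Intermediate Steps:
(35*19 - 11) - (-1496 - 1*(-1132)) = (665 - 11) - (-1496 + 1132) = 654 - 1*(-364) = 654 + 364 = 1018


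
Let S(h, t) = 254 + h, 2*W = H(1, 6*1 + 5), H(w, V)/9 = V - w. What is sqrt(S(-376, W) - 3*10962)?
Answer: 4*I*sqrt(2063) ≈ 181.68*I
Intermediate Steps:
H(w, V) = -9*w + 9*V (H(w, V) = 9*(V - w) = -9*w + 9*V)
W = 45 (W = (-9*1 + 9*(6*1 + 5))/2 = (-9 + 9*(6 + 5))/2 = (-9 + 9*11)/2 = (-9 + 99)/2 = (1/2)*90 = 45)
sqrt(S(-376, W) - 3*10962) = sqrt((254 - 376) - 3*10962) = sqrt(-122 - 32886) = sqrt(-33008) = 4*I*sqrt(2063)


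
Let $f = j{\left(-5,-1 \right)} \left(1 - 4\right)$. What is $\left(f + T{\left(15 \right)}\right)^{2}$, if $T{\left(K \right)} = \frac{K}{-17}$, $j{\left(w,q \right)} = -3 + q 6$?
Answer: $\frac{197136}{289} \approx 682.13$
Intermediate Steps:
$j{\left(w,q \right)} = -3 + 6 q$
$T{\left(K \right)} = - \frac{K}{17}$ ($T{\left(K \right)} = K \left(- \frac{1}{17}\right) = - \frac{K}{17}$)
$f = 27$ ($f = \left(-3 + 6 \left(-1\right)\right) \left(1 - 4\right) = \left(-3 - 6\right) \left(-3\right) = \left(-9\right) \left(-3\right) = 27$)
$\left(f + T{\left(15 \right)}\right)^{2} = \left(27 - \frac{15}{17}\right)^{2} = \left(\frac{444}{17}\right)^{2} = \frac{197136}{289}$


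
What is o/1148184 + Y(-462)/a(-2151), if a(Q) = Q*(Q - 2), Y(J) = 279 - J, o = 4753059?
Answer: 271762427141/65646399592 ≈ 4.1398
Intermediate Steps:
a(Q) = Q*(-2 + Q)
o/1148184 + Y(-462)/a(-2151) = 4753059/1148184 + (279 - 1*(-462))/((-2151*(-2 - 2151))) = 4753059*(1/1148184) + (279 + 462)/((-2151*(-2153))) = 1584353/382728 + 741/4631103 = 1584353/382728 + 741*(1/4631103) = 1584353/382728 + 247/1543701 = 271762427141/65646399592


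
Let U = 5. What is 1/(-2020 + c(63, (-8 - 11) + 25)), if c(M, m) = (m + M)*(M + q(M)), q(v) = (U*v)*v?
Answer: 1/1371632 ≈ 7.2906e-7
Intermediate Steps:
q(v) = 5*v**2 (q(v) = (5*v)*v = 5*v**2)
c(M, m) = (M + m)*(M + 5*M**2) (c(M, m) = (m + M)*(M + 5*M**2) = (M + m)*(M + 5*M**2))
1/(-2020 + c(63, (-8 - 11) + 25)) = 1/(-2020 + 63*(63 + ((-8 - 11) + 25) + 5*63**2 + 5*63*((-8 - 11) + 25))) = 1/(-2020 + 63*(63 + (-19 + 25) + 5*3969 + 5*63*(-19 + 25))) = 1/(-2020 + 63*(63 + 6 + 19845 + 5*63*6)) = 1/(-2020 + 63*(63 + 6 + 19845 + 1890)) = 1/(-2020 + 63*21804) = 1/(-2020 + 1373652) = 1/1371632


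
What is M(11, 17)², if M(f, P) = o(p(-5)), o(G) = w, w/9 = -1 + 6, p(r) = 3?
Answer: 2025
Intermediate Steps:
w = 45 (w = 9*(-1 + 6) = 9*5 = 45)
o(G) = 45
M(f, P) = 45
M(11, 17)² = 45² = 2025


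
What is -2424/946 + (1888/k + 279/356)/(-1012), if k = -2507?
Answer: -9047054813/3530698352 ≈ -2.5624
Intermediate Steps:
-2424/946 + (1888/k + 279/356)/(-1012) = -2424/946 + (1888/(-2507) + 279/356)/(-1012) = -2424*1/946 + (1888*(-1/2507) + 279*(1/356))*(-1/1012) = -1212/473 + (-1888/2507 + 279/356)*(-1/1012) = -1212/473 + (27325/892492)*(-1/1012) = -1212/473 - 27325/903201904 = -9047054813/3530698352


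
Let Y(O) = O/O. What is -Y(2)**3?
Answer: -1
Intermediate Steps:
Y(O) = 1
-Y(2)**3 = -1*1**3 = -1*1 = -1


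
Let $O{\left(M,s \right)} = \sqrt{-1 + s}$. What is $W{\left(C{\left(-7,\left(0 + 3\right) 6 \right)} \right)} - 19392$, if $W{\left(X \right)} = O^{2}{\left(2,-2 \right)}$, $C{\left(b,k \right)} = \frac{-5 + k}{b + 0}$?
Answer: $-19395$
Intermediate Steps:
$C{\left(b,k \right)} = \frac{-5 + k}{b}$
$W{\left(X \right)} = -3$ ($W{\left(X \right)} = \left(\sqrt{-1 - 2}\right)^{2} = \left(\sqrt{-3}\right)^{2} = \left(i \sqrt{3}\right)^{2} = -3$)
$W{\left(C{\left(-7,\left(0 + 3\right) 6 \right)} \right)} - 19392 = -3 - 19392 = -19395$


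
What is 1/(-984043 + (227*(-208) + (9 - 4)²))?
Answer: -1/1031234 ≈ -9.6971e-7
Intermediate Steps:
1/(-984043 + (227*(-208) + (9 - 4)²)) = 1/(-984043 + (-47216 + 5²)) = 1/(-984043 + (-47216 + 25)) = 1/(-984043 - 47191) = 1/(-1031234) = -1/1031234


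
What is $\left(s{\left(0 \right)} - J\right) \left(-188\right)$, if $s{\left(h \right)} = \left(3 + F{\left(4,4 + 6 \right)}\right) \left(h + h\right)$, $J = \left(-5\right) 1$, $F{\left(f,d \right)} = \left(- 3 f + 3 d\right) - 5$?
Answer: $-940$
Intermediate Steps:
$F{\left(f,d \right)} = -5 - 3 f + 3 d$
$J = -5$
$s{\left(h \right)} = 32 h$ ($s{\left(h \right)} = \left(3 - \left(17 - 3 \left(4 + 6\right)\right)\right) \left(h + h\right) = \left(3 - -13\right) 2 h = \left(3 + 13\right) 2 h = 16 \cdot 2 h = 32 h$)
$\left(s{\left(0 \right)} - J\right) \left(-188\right) = \left(32 \cdot 0 - -5\right) \left(-188\right) = \left(0 + 5\right) \left(-188\right) = 5 \left(-188\right) = -940$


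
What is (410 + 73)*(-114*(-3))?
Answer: 165186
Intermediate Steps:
(410 + 73)*(-114*(-3)) = 483*342 = 165186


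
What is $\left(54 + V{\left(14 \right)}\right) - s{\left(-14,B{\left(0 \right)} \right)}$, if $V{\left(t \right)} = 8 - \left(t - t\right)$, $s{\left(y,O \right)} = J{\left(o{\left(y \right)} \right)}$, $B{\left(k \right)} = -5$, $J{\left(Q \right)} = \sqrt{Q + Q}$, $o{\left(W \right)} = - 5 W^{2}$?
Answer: $62 - 14 i \sqrt{10} \approx 62.0 - 44.272 i$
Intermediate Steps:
$J{\left(Q \right)} = \sqrt{2} \sqrt{Q}$ ($J{\left(Q \right)} = \sqrt{2 Q} = \sqrt{2} \sqrt{Q}$)
$s{\left(y,O \right)} = \sqrt{10} \sqrt{- y^{2}}$ ($s{\left(y,O \right)} = \sqrt{2} \sqrt{- 5 y^{2}} = \sqrt{2} \sqrt{5} \sqrt{- y^{2}} = \sqrt{10} \sqrt{- y^{2}}$)
$V{\left(t \right)} = 8$ ($V{\left(t \right)} = 8 - 0 = 8 + 0 = 8$)
$\left(54 + V{\left(14 \right)}\right) - s{\left(-14,B{\left(0 \right)} \right)} = \left(54 + 8\right) - \sqrt{10} \sqrt{- \left(-14\right)^{2}} = 62 - \sqrt{10} \sqrt{\left(-1\right) 196} = 62 - \sqrt{10} \sqrt{-196} = 62 - \sqrt{10} \cdot 14 i = 62 - 14 i \sqrt{10}$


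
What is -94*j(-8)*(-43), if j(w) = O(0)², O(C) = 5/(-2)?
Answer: 50525/2 ≈ 25263.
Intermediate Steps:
O(C) = -5/2 (O(C) = 5*(-½) = -5/2)
j(w) = 25/4 (j(w) = (-5/2)² = 25/4)
-94*j(-8)*(-43) = -94*25/4*(-43) = -1175/2*(-43) = 50525/2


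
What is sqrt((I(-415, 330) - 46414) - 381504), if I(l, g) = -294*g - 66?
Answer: 2*I*sqrt(131251) ≈ 724.57*I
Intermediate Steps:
I(l, g) = -66 - 294*g
sqrt((I(-415, 330) - 46414) - 381504) = sqrt(((-66 - 294*330) - 46414) - 381504) = sqrt(((-66 - 97020) - 46414) - 381504) = sqrt((-97086 - 46414) - 381504) = sqrt(-143500 - 381504) = sqrt(-525004) = 2*I*sqrt(131251)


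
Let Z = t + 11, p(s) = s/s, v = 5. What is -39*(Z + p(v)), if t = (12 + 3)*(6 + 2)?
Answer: -5148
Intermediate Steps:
t = 120 (t = 15*8 = 120)
p(s) = 1
Z = 131 (Z = 120 + 11 = 131)
-39*(Z + p(v)) = -39*(131 + 1) = -39*132 = -5148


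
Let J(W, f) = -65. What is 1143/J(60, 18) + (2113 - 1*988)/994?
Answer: -1063017/64610 ≈ -16.453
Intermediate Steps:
1143/J(60, 18) + (2113 - 1*988)/994 = 1143/(-65) + (2113 - 1*988)/994 = 1143*(-1/65) + (2113 - 988)*(1/994) = -1143/65 + 1125*(1/994) = -1143/65 + 1125/994 = -1063017/64610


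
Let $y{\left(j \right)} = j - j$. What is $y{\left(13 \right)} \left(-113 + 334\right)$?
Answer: $0$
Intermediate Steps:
$y{\left(j \right)} = 0$
$y{\left(13 \right)} \left(-113 + 334\right) = 0 \left(-113 + 334\right) = 0 \cdot 221 = 0$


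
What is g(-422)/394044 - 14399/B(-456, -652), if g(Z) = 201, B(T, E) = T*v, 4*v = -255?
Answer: -55568593/112302540 ≈ -0.49481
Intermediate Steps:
v = -255/4 (v = (1/4)*(-255) = -255/4 ≈ -63.750)
B(T, E) = -255*T/4 (B(T, E) = T*(-255/4) = -255*T/4)
g(-422)/394044 - 14399/B(-456, -652) = 201/394044 - 14399/((-255/4*(-456))) = 201*(1/394044) - 14399/29070 = 67/131348 - 14399*1/29070 = 67/131348 - 847/1710 = -55568593/112302540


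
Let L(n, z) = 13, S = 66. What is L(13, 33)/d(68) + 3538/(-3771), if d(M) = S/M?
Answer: 516676/41481 ≈ 12.456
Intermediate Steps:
d(M) = 66/M
L(13, 33)/d(68) + 3538/(-3771) = 13/((66/68)) + 3538/(-3771) = 13/((66*(1/68))) + 3538*(-1/3771) = 13/(33/34) - 3538/3771 = 13*(34/33) - 3538/3771 = 442/33 - 3538/3771 = 516676/41481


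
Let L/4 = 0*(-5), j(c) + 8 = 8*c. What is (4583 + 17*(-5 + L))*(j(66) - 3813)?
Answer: -14811914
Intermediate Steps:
j(c) = -8 + 8*c
L = 0 (L = 4*(0*(-5)) = 4*0 = 0)
(4583 + 17*(-5 + L))*(j(66) - 3813) = (4583 + 17*(-5 + 0))*((-8 + 8*66) - 3813) = (4583 + 17*(-5))*((-8 + 528) - 3813) = (4583 - 85)*(520 - 3813) = 4498*(-3293) = -14811914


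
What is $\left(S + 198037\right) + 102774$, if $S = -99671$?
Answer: $201140$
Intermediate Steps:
$\left(S + 198037\right) + 102774 = \left(-99671 + 198037\right) + 102774 = 98366 + 102774 = 201140$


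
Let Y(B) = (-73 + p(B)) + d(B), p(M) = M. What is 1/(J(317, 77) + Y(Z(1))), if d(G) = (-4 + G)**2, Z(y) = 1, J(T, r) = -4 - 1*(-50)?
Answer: -1/17 ≈ -0.058824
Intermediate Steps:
J(T, r) = 46 (J(T, r) = -4 + 50 = 46)
Y(B) = -73 + B + (-4 + B)**2 (Y(B) = (-73 + B) + (-4 + B)**2 = -73 + B + (-4 + B)**2)
1/(J(317, 77) + Y(Z(1))) = 1/(46 + (-73 + 1 + (-4 + 1)**2)) = 1/(46 + (-73 + 1 + (-3)**2)) = 1/(46 + (-73 + 1 + 9)) = 1/(46 - 63) = 1/(-17) = -1/17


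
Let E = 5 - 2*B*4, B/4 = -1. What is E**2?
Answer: 1369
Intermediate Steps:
B = -4 (B = 4*(-1) = -4)
E = 37 (E = 5 - (-8)*4 = 5 - 2*(-16) = 5 + 32 = 37)
E**2 = 37**2 = 1369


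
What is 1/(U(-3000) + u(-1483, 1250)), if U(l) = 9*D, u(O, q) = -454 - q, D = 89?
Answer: -1/903 ≈ -0.0011074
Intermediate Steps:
U(l) = 801 (U(l) = 9*89 = 801)
1/(U(-3000) + u(-1483, 1250)) = 1/(801 + (-454 - 1*1250)) = 1/(801 + (-454 - 1250)) = 1/(801 - 1704) = 1/(-903) = -1/903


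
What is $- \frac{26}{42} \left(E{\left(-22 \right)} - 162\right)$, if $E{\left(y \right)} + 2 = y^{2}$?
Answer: $- \frac{4160}{21} \approx -198.1$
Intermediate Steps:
$E{\left(y \right)} = -2 + y^{2}$
$- \frac{26}{42} \left(E{\left(-22 \right)} - 162\right) = - \frac{26}{42} \left(\left(-2 + \left(-22\right)^{2}\right) - 162\right) = \left(-26\right) \frac{1}{42} \left(\left(-2 + 484\right) - 162\right) = - \frac{13 \left(482 - 162\right)}{21} = \left(- \frac{13}{21}\right) 320 = - \frac{4160}{21}$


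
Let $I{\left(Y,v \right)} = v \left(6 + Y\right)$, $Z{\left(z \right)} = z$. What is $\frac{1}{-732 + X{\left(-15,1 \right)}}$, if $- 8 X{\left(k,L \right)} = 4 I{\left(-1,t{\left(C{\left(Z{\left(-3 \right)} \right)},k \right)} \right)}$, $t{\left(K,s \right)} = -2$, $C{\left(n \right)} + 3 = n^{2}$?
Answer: $- \frac{1}{727} \approx -0.0013755$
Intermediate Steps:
$C{\left(n \right)} = -3 + n^{2}$
$X{\left(k,L \right)} = 5$ ($X{\left(k,L \right)} = - \frac{4 \left(- 2 \left(6 - 1\right)\right)}{8} = - \frac{4 \left(\left(-2\right) 5\right)}{8} = - \frac{4 \left(-10\right)}{8} = \left(- \frac{1}{8}\right) \left(-40\right) = 5$)
$\frac{1}{-732 + X{\left(-15,1 \right)}} = \frac{1}{-732 + 5} = \frac{1}{-727} = - \frac{1}{727}$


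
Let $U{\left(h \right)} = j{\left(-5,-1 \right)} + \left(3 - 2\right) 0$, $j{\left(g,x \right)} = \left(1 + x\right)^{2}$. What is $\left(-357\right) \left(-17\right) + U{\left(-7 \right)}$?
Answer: $6069$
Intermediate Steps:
$U{\left(h \right)} = 0$ ($U{\left(h \right)} = \left(1 - 1\right)^{2} + \left(3 - 2\right) 0 = 0^{2} + \left(3 - 2\right) 0 = 0 + 1 \cdot 0 = 0 + 0 = 0$)
$\left(-357\right) \left(-17\right) + U{\left(-7 \right)} = \left(-357\right) \left(-17\right) + 0 = 6069 + 0 = 6069$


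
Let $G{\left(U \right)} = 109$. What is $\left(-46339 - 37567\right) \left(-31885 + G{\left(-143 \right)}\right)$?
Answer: $2666197056$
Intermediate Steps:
$\left(-46339 - 37567\right) \left(-31885 + G{\left(-143 \right)}\right) = \left(-46339 - 37567\right) \left(-31885 + 109\right) = \left(-83906\right) \left(-31776\right) = 2666197056$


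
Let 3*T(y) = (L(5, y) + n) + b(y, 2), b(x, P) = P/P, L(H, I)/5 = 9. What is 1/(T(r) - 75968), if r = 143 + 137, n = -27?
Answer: -3/227885 ≈ -1.3165e-5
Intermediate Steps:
L(H, I) = 45 (L(H, I) = 5*9 = 45)
r = 280
b(x, P) = 1
T(y) = 19/3 (T(y) = ((45 - 27) + 1)/3 = (18 + 1)/3 = (⅓)*19 = 19/3)
1/(T(r) - 75968) = 1/(19/3 - 75968) = 1/(-227885/3) = -3/227885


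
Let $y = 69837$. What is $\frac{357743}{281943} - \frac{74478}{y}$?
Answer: $\frac{1328382379}{6563351097} \approx 0.20239$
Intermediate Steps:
$\frac{357743}{281943} - \frac{74478}{y} = \frac{357743}{281943} - \frac{74478}{69837} = 357743 \cdot \frac{1}{281943} - \frac{24826}{23279} = \frac{357743}{281943} - \frac{24826}{23279} = \frac{1328382379}{6563351097}$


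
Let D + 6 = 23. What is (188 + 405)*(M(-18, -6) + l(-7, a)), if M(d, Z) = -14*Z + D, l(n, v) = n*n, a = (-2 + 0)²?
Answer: 88950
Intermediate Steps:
a = 4 (a = (-2)² = 4)
D = 17 (D = -6 + 23 = 17)
l(n, v) = n²
M(d, Z) = 17 - 14*Z (M(d, Z) = -14*Z + 17 = 17 - 14*Z)
(188 + 405)*(M(-18, -6) + l(-7, a)) = (188 + 405)*((17 - 14*(-6)) + (-7)²) = 593*((17 + 84) + 49) = 593*(101 + 49) = 593*150 = 88950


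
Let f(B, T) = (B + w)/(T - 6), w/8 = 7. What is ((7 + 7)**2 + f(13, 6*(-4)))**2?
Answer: 3751969/100 ≈ 37520.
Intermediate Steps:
w = 56 (w = 8*7 = 56)
f(B, T) = (56 + B)/(-6 + T) (f(B, T) = (B + 56)/(T - 6) = (56 + B)/(-6 + T))
((7 + 7)**2 + f(13, 6*(-4)))**2 = ((7 + 7)**2 + (56 + 13)/(-6 + 6*(-4)))**2 = (14**2 + 69/(-6 - 24))**2 = (196 + 69/(-30))**2 = (196 - 1/30*69)**2 = (196 - 23/10)**2 = (1937/10)**2 = 3751969/100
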